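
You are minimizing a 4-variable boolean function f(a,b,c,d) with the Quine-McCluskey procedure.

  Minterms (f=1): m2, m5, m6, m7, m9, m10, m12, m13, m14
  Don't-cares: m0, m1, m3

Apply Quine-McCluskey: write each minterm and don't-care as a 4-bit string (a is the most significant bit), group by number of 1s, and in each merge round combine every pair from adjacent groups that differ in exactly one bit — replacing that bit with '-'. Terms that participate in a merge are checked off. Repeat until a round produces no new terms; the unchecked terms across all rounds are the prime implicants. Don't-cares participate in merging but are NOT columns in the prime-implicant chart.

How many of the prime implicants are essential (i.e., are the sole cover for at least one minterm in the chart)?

2

size-2^0 implicants → 0000(✓)  0001(✓)  0010(✓)  0011(✓)  0101(✓)  0110(✓)  0111(✓)  1001(✓)  1010(✓)  1100(✓)  1101(✓)  1110(✓)
size-2^1 implicants → -001(✓)  -010(✓)  -101(✓)  -110(✓)  0-01(✓)  0-10(✓)  0-11(✓)  00-0(✓)  00-1(✓)  000-(✓)  001-(✓)  01-1(✓)  011-(✓)  1-01(✓)  1-10(✓)  11-0  110-
size-2^2 implicants → --01  --10  0--1  0-1-  00--
Unchecked terms (primes): --01, --10, 0--1, 0-1-, 00--, 11-0, 110-
Minterm coverage:
  m2 ⊆ --10,0-1-,00--
  m5 ⊆ --01,0--1
  m6 ⊆ --10,0-1-
  m7 ⊆ 0--1,0-1-
  m9 ⊆ --01 [E]
  m10 ⊆ --10 [E]
  m12 ⊆ 11-0,110-
  m13 ⊆ --01,110-
  m14 ⊆ --10,11-0
E = {--01, --10}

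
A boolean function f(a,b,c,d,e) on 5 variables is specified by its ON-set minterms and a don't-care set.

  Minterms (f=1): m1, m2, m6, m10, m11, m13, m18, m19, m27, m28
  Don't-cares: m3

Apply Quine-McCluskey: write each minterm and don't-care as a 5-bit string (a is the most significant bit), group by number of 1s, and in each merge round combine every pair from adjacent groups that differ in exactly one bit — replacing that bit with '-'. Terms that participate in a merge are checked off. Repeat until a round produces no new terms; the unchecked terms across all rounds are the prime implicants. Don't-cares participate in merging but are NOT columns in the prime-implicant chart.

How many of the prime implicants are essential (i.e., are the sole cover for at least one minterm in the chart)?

size-2^0 implicants → 00001(✓)  00010(✓)  00011(✓)  00110(✓)  01010(✓)  01011(✓)  01101  10010(✓)  10011(✓)  11011(✓)  11100
size-2^1 implicants → -0010(✓)  -0011(✓)  -1011(✓)  0-010(✓)  0-011(✓)  00-10  000-1  0001-(✓)  0101-(✓)  1-011(✓)  1001-(✓)
size-2^2 implicants → --011  -001-  0-01-
Unchecked terms (primes): --011, -001-, 0-01-, 00-10, 000-1, 01101, 11100
Minterm coverage:
  m1 ⊆ 000-1 [E]
  m2 ⊆ -001-,0-01-,00-10
  m6 ⊆ 00-10 [E]
  m10 ⊆ 0-01- [E]
  m11 ⊆ --011,0-01-
  m13 ⊆ 01101 [E]
  m18 ⊆ -001- [E]
  m19 ⊆ --011,-001-
  m27 ⊆ --011 [E]
  m28 ⊆ 11100 [E]
E = {--011, -001-, 0-01-, 00-10, 000-1, 01101, 11100}

7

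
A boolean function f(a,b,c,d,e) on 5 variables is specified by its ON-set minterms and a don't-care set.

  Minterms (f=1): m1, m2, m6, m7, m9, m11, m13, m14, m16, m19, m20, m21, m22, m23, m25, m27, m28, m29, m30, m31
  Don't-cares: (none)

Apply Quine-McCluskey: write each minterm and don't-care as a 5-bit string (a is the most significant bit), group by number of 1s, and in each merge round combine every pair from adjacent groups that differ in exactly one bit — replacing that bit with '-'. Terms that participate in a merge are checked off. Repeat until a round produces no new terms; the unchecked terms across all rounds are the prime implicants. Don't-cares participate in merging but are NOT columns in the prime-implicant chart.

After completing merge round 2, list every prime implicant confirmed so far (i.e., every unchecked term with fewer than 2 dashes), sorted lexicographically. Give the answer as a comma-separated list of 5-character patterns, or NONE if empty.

0-001, 00-10, 10-00

Round 0: 00001✓ 00010✓ 00110✓ 00111✓ 01001✓ 01011✓ 01101✓ 01110✓ 10000✓ 10011✓ 10100✓ 10101✓ 10110✓ 10111✓ 11001✓ 11011✓ 11100✓ 11101✓ 11110✓ 11111✓
Round 1: -0110✓ -0111✓ -1001✓ -1011✓ -1101✓ -1110✓ 0-001 0-110✓ 00-10 0011-✓ 01-01✓ 010-1✓ 1-011✓ 1-100✓ 1-101✓ 1-110✓ 1-111✓ 10-00 10-11✓ 101-0✓ 101-1✓ 1010-✓ 1011-✓ 11-01✓ 11-11✓ 110-1✓ 111-0✓ 111-1✓ 1110-✓ 1111-✓
Round 2: --110 -011- -1-01 -10-1 1--11 1-1-0✓ 1-1-1✓ 1-10-✓ 1-11-✓ 101--✓ 11--1 111--✓
Round 3: 1-1--
PIs = {--110, -011-, -1-01, -10-1, 0-001, 00-10, 1--11, 1-1--, 10-00, 11--1}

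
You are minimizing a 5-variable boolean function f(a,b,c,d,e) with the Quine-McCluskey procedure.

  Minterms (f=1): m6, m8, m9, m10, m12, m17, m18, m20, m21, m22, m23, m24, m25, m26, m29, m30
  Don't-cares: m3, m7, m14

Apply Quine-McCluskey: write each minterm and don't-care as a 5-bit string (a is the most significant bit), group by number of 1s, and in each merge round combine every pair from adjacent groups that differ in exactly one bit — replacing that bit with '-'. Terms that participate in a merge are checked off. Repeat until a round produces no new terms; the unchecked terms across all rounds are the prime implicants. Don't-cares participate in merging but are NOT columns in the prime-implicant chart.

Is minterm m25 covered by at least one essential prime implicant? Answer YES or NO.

YES

size-2^0 implicants → 00011(✓)  00110(✓)  00111(✓)  01000(✓)  01001(✓)  01010(✓)  01100(✓)  01110(✓)  10001(✓)  10010(✓)  10100(✓)  10101(✓)  10110(✓)  10111(✓)  11000(✓)  11001(✓)  11010(✓)  11101(✓)  11110(✓)
size-2^1 implicants → -0110(✓)  -0111(✓)  -1000(✓)  -1001(✓)  -1010(✓)  -1110(✓)  0-110(✓)  00-11  0011-(✓)  01-00(✓)  01-10(✓)  010-0(✓)  0100-(✓)  011-0(✓)  1-001(✓)  1-010(✓)  1-101(✓)  1-110(✓)  10-01(✓)  10-10(✓)  101-0(✓)  101-1(✓)  1010-(✓)  1011-(✓)  11-01(✓)  11-10(✓)  110-0(✓)  1100-(✓)
size-2^2 implicants → --110  -011-  -1-10  -10-0  -100-  01--0  1--01  1--10  101--
Unchecked terms (primes): --110, -011-, -1-10, -10-0, -100-, 00-11, 01--0, 1--01, 1--10, 101--
Minterm coverage:
  m6 ⊆ --110,-011-
  m8 ⊆ -10-0,-100-,01--0
  m9 ⊆ -100- [E]
  m10 ⊆ -1-10,-10-0,01--0
  m12 ⊆ 01--0 [E]
  m17 ⊆ 1--01 [E]
  m18 ⊆ 1--10 [E]
  m20 ⊆ 101-- [E]
  m21 ⊆ 1--01,101--
  m22 ⊆ --110,-011-,1--10,101--
  m23 ⊆ -011-,101--
  m24 ⊆ -10-0,-100-
  m25 ⊆ -100-,1--01
  m26 ⊆ -1-10,-10-0,1--10
  m29 ⊆ 1--01 [E]
  m30 ⊆ --110,-1-10,1--10
E = {-100-, 01--0, 1--01, 1--10, 101--}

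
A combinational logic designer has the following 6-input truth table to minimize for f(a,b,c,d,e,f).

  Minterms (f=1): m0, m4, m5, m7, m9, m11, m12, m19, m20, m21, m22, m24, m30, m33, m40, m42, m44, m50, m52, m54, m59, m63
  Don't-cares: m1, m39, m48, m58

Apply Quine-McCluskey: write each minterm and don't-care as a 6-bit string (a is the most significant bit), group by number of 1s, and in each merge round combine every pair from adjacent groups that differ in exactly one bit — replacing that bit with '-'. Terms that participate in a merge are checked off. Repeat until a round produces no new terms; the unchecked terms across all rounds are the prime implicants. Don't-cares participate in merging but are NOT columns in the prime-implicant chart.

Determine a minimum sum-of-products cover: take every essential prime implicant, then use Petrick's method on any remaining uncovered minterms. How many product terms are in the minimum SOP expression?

size-2^0 implicants → 000000(✓)  000001(✓)  000100(✓)  000101(✓)  000111(✓)  001001(✓)  001011(✓)  001100(✓)  010011  010100(✓)  010101(✓)  010110(✓)  011000  011110(✓)  100001(✓)  100111(✓)  101000(✓)  101010(✓)  101100(✓)  110000(✓)  110010(✓)  110100(✓)  110110(✓)  111010(✓)  111011(✓)  111111(✓)
size-2^1 implicants → -00001  -00111  -01100  -10100(✓)  -10110(✓)  0-0100(✓)  0-0101(✓)  00-001  00-100  000-00(✓)  000-01(✓)  00000-(✓)  0001-1  00010-(✓)  0010-1  01-110  0101-0(✓)  01010-(✓)  1-1010  101-00  1010-0  11-010  110-00(✓)  110-10(✓)  1100-0(✓)  1101-0(✓)  111-11  11101-
size-2^2 implicants → -101-0  0-010-  000-0-  110--0
Unchecked terms (primes): -00001, -00111, -01100, -101-0, 0-010-, 00-001, 00-100, 000-0-, 0001-1, 0010-1, 01-110, 010011, 011000, 1-1010, 101-00, 1010-0, 11-010, 110--0, 111-11, 11101-
Minterm coverage:
  m0 ⊆ 000-0- [E]
  m4 ⊆ 0-010-,00-100,000-0-
  m5 ⊆ 0-010-,000-0-,0001-1
  m7 ⊆ -00111,0001-1
  m9 ⊆ 00-001,0010-1
  m11 ⊆ 0010-1 [E]
  m12 ⊆ -01100,00-100
  m19 ⊆ 010011 [E]
  m20 ⊆ -101-0,0-010-
  m21 ⊆ 0-010- [E]
  m22 ⊆ -101-0,01-110
  m24 ⊆ 011000 [E]
  m30 ⊆ 01-110 [E]
  m33 ⊆ -00001 [E]
  m40 ⊆ 101-00,1010-0
  m42 ⊆ 1-1010,1010-0
  m44 ⊆ -01100,101-00
  m50 ⊆ 11-010,110--0
  m52 ⊆ -101-0,110--0
  m54 ⊆ -101-0,110--0
  m59 ⊆ 111-11,11101-
  m63 ⊆ 111-11 [E]
E = {-00001, 0-010-, 000-0-, 0010-1, 01-110, 010011, 011000, 111-11}
Petrick residual → -00111, -01100, 1010-0, 110--0
Cover = b'c'd'e'f + b'c'def + b'cde'f' + a'c'de' + a'b'c'e' + a'b'cd'f + a'bdef' + a'bc'd'ef + a'bcd'e'f' + ab'cd'f' + abc'f' + abcef  |cover|=12

12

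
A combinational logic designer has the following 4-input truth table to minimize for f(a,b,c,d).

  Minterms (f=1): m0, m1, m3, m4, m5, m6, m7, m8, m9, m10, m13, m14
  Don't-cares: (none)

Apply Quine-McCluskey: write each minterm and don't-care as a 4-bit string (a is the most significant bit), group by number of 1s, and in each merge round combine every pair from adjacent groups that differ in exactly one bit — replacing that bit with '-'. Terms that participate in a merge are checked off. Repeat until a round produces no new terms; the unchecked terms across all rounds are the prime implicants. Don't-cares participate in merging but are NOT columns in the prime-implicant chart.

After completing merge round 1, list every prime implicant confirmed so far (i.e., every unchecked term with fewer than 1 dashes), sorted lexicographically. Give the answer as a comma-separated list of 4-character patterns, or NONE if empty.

NONE

Round 0: 0000✓ 0001✓ 0011✓ 0100✓ 0101✓ 0110✓ 0111✓ 1000✓ 1001✓ 1010✓ 1101✓ 1110✓
Round 1: -000✓ -001✓ -101✓ -110 0-00✓ 0-01✓ 0-11✓ 00-1✓ 000-✓ 01-0✓ 01-1✓ 010-✓ 011-✓ 1-01✓ 1-10 10-0 100-✓
Round 2: --01 -00- 0--1 0-0- 01--
PIs = {--01, -00-, -110, 0--1, 0-0-, 01--, 1-10, 10-0}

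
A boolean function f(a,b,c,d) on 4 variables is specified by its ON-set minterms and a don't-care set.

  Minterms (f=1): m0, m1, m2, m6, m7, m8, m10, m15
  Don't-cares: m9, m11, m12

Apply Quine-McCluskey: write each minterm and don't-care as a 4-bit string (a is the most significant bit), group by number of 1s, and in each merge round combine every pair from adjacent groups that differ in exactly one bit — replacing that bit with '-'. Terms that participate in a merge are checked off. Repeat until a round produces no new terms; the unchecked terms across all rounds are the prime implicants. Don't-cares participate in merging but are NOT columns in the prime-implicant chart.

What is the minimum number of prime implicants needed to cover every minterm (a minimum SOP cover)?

4

size-2^0 implicants → 0000(✓)  0001(✓)  0010(✓)  0110(✓)  0111(✓)  1000(✓)  1001(✓)  1010(✓)  1011(✓)  1100(✓)  1111(✓)
size-2^1 implicants → -000(✓)  -001(✓)  -010(✓)  -111  0-10  00-0(✓)  000-(✓)  011-  1-00  1-11  10-0(✓)  10-1(✓)  100-(✓)  101-(✓)
size-2^2 implicants → -0-0  -00-  10--
Unchecked terms (primes): -0-0, -00-, -111, 0-10, 011-, 1-00, 1-11, 10--
Minterm coverage:
  m0 ⊆ -0-0,-00-
  m1 ⊆ -00- [E]
  m2 ⊆ -0-0,0-10
  m6 ⊆ 0-10,011-
  m7 ⊆ -111,011-
  m8 ⊆ -0-0,-00-,1-00,10--
  m10 ⊆ -0-0,10--
  m15 ⊆ -111,1-11
E = {-00-}
Petrick residual → -0-0, -111, 0-10
Cover = b'd' + b'c' + bcd + a'cd'  |cover|=4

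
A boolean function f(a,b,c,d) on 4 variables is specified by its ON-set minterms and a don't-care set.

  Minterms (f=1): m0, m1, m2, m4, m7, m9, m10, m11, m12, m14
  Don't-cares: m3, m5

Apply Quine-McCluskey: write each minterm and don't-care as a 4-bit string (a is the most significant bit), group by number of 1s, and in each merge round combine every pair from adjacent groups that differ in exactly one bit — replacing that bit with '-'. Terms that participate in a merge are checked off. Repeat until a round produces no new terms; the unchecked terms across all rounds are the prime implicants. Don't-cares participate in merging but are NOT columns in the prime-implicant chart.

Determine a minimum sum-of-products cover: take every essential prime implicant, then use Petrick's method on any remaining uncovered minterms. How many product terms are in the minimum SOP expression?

5

Round 0: 0000✓ 0001✓ 0010✓ 0011✓ 0100✓ 0101✓ 0111✓ 1001✓ 1010✓ 1011✓ 1100✓ 1110✓
Round 1: -001✓ -010✓ -011✓ -100 0-00✓ 0-01✓ 0-11✓ 00-0✓ 00-1✓ 000-✓ 001-✓ 01-1✓ 010-✓ 1-10 10-1✓ 101-✓ 11-0
Round 2: -0-1 -01- 0--1 0-0- 00--
PIs = {-0-1, -01-, -100, 0--1, 0-0-, 00--, 1-10, 11-0}
Coverage chart:
  m0: 0-0-,00--
  m1: -0-1,0--1,0-0-,00--
  m2: -01-,00--
  m4: -100,0-0-
  m7: 0--1 ←essential
  m9: -0-1 ←essential
  m10: -01-,1-10
  m11: -0-1,-01-
  m12: -100,11-0
  m14: 1-10,11-0
Essential: -0-1, 0--1
Petrick residual → -01-, 0-0-, 11-0
Min cover (5 terms): b'd + b'c + a'd + a'c' + abd'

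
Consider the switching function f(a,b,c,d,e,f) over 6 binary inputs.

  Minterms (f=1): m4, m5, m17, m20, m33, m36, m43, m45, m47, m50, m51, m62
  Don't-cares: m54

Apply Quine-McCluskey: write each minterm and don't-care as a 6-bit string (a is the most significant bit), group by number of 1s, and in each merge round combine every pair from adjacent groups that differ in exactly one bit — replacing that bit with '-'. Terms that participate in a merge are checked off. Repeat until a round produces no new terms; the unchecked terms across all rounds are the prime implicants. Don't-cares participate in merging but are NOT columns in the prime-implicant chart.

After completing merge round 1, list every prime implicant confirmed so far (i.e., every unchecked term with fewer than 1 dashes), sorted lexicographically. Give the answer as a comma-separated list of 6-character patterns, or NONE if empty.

size-2^0 implicants → 000100(✓)  000101(✓)  010001  010100(✓)  100001  100100(✓)  101011(✓)  101101(✓)  101111(✓)  110010(✓)  110011(✓)  110110(✓)  111110(✓)
size-2^1 implicants → -00100  0-0100  00010-  101-11  1011-1  11-110  110-10  11001-
Unchecked terms (primes): -00100, 0-0100, 00010-, 010001, 100001, 101-11, 1011-1, 11-110, 110-10, 11001-

010001, 100001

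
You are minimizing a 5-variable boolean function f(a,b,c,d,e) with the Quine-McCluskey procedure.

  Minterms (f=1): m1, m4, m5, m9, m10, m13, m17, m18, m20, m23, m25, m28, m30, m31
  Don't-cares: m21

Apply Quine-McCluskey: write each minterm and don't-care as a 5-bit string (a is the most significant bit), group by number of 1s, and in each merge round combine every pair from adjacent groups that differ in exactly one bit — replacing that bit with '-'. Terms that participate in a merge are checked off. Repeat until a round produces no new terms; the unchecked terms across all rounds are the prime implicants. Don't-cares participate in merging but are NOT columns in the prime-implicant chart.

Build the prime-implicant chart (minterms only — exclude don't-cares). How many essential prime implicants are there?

5

Round 0: 00001✓ 00100✓ 00101✓ 01001✓ 01010 01101✓ 10001✓ 10010 10100✓ 10101✓ 10111✓ 11001✓ 11100✓ 11110✓ 11111✓
Round 1: -0001✓ -0100✓ -0101✓ -1001✓ 0-001✓ 0-101✓ 00-01✓ 0010-✓ 01-01✓ 1-001✓ 1-100 1-111 10-01✓ 101-1 1010-✓ 111-0 1111-
Round 2: --001 -0-01 -010- 0--01
PIs = {--001, -0-01, -010-, 0--01, 01010, 1-100, 1-111, 10010, 101-1, 111-0, 1111-}
Coverage chart:
  m1: --001,-0-01,0--01
  m4: -010- ←essential
  m5: -0-01,-010-,0--01
  m9: --001,0--01
  m10: 01010 ←essential
  m13: 0--01 ←essential
  m17: --001,-0-01
  m18: 10010 ←essential
  m20: -010-,1-100
  m23: 1-111,101-1
  m25: --001 ←essential
  m28: 1-100,111-0
  m30: 111-0,1111-
  m31: 1-111,1111-
Essential: --001, -010-, 0--01, 01010, 10010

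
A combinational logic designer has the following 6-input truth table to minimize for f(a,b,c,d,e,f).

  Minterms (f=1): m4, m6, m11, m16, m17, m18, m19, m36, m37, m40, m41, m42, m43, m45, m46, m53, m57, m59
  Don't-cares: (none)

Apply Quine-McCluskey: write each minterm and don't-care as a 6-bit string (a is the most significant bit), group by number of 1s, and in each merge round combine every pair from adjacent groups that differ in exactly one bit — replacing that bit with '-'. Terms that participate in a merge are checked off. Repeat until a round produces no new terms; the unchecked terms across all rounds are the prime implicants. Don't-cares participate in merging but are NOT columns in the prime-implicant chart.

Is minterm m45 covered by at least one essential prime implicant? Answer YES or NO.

size-2^0 implicants → 000100(✓)  000110(✓)  001011(✓)  010000(✓)  010001(✓)  010010(✓)  010011(✓)  100100(✓)  100101(✓)  101000(✓)  101001(✓)  101010(✓)  101011(✓)  101101(✓)  101110(✓)  110101(✓)  111001(✓)  111011(✓)
size-2^1 implicants → -00100  -01011  0001-0  0100-0(✓)  0100-1(✓)  01000-(✓)  01001-(✓)  1-0101  1-1001(✓)  1-1011(✓)  10-101  10010-  101-01  101-10  1010-0(✓)  1010-1(✓)  10100-(✓)  10101-(✓)  1110-1(✓)
size-2^2 implicants → 0100--  1-10-1  1010--
Unchecked terms (primes): -00100, -01011, 0001-0, 0100--, 1-0101, 1-10-1, 10-101, 10010-, 101-01, 101-10, 1010--
Minterm coverage:
  m4 ⊆ -00100,0001-0
  m6 ⊆ 0001-0 [E]
  m11 ⊆ -01011 [E]
  m16 ⊆ 0100-- [E]
  m17 ⊆ 0100-- [E]
  m18 ⊆ 0100-- [E]
  m19 ⊆ 0100-- [E]
  m36 ⊆ -00100,10010-
  m37 ⊆ 1-0101,10-101,10010-
  m40 ⊆ 1010-- [E]
  m41 ⊆ 1-10-1,101-01,1010--
  m42 ⊆ 101-10,1010--
  m43 ⊆ -01011,1-10-1,1010--
  m45 ⊆ 10-101,101-01
  m46 ⊆ 101-10 [E]
  m53 ⊆ 1-0101 [E]
  m57 ⊆ 1-10-1 [E]
  m59 ⊆ 1-10-1 [E]
E = {-01011, 0001-0, 0100--, 1-0101, 1-10-1, 101-10, 1010--}

NO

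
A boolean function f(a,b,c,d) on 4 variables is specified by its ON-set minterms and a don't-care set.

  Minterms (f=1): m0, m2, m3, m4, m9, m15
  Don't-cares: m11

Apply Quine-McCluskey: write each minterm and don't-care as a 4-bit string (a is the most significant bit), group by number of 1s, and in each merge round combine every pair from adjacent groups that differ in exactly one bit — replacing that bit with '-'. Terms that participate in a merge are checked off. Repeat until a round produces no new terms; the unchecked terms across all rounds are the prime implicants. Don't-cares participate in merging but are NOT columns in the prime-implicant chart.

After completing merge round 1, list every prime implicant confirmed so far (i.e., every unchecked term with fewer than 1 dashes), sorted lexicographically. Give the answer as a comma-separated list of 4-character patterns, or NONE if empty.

NONE

size-2^0 implicants → 0000(✓)  0010(✓)  0011(✓)  0100(✓)  1001(✓)  1011(✓)  1111(✓)
size-2^1 implicants → -011  0-00  00-0  001-  1-11  10-1
Unchecked terms (primes): -011, 0-00, 00-0, 001-, 1-11, 10-1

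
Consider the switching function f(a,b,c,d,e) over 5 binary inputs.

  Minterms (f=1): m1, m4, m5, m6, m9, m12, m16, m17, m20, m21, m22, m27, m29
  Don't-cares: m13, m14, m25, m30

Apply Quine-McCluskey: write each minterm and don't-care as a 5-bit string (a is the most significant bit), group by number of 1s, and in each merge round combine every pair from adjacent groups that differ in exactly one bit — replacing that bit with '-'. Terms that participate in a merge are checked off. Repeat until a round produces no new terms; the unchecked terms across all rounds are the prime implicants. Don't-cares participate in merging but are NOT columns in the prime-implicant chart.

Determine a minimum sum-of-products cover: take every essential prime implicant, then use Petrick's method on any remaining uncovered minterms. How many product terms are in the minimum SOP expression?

5

[col 0] 00001*, 00100*, 00101*, 00110*, 01001*, 01100*, 01101*, 01110*, 10000*, 10001*, 10100*, 10101*, 10110*, 11001*, 11011*, 11101*, 11110*
[col 1] -0001*, -0100*, -0101*, -0110*, -1001*, -1101*, -1110*, 0-001*, 0-100*, 0-101*, 0-110*, 00-01*, 001-0*, 0010-*, 01-01*, 011-0*, 0110-*, 1-001*, 1-101*, 1-110*, 10-00*, 10-01*, 1000-*, 101-0*, 1010-*, 11-01*, 110-1
[col 2] --001*, --101*, --110, -0-01*, -01-0, -010-, -1-01*, 0--01*, 0-1-0, 0-10-, 1--01*, 10-0-
[col 3] ---01
Prime implicants: ---01, --110, -01-0, -010-, 0-1-0, 0-10-, 10-0-, 110-1
PI chart (minterm → PIs covering it):
  1 | ---01  (sole → essential)
  4 | -01-0,-010-,0-1-0,0-10-
  5 | ---01,-010-,0-10-
  6 | --110,-01-0,0-1-0
  9 | ---01  (sole → essential)
  12 | 0-1-0,0-10-
  16 | 10-0-  (sole → essential)
  17 | ---01,10-0-
  20 | -01-0,-010-,10-0-
  21 | ---01,-010-,10-0-
  22 | --110,-01-0
  27 | 110-1  (sole → essential)
  29 | ---01  (sole → essential)
Essential prime implicants: ---01, 10-0-, 110-1
Petrick residual → --110, 0-1-0
Minimum SOP uses 5 PIs: d'e + cde' + a'ce' + ab'd' + abc'e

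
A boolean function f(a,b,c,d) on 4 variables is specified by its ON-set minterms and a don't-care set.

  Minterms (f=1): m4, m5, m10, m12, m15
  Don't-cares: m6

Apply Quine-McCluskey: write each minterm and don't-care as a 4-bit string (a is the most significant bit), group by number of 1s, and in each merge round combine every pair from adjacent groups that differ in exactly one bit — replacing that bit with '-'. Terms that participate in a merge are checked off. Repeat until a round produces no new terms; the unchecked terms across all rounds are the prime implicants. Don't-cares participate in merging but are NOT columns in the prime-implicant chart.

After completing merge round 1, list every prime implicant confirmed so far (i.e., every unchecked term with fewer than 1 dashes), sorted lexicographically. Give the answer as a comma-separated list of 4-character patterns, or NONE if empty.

1010, 1111

Round 0: 0100✓ 0101✓ 0110✓ 1010 1100✓ 1111
Round 1: -100 01-0 010-
PIs = {-100, 01-0, 010-, 1010, 1111}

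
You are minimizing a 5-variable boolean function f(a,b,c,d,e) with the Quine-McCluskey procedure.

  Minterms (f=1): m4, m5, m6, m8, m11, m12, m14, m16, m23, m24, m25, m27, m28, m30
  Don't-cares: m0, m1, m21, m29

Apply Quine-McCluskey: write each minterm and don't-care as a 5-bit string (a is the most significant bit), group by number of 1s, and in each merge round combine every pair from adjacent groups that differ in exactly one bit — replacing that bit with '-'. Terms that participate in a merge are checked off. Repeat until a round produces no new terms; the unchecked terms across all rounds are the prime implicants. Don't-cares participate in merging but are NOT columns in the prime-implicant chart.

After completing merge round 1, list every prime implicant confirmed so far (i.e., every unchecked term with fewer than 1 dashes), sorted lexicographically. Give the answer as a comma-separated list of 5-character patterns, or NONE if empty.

size-2^0 implicants → 00000(✓)  00001(✓)  00100(✓)  00101(✓)  00110(✓)  01000(✓)  01011(✓)  01100(✓)  01110(✓)  10000(✓)  10101(✓)  10111(✓)  11000(✓)  11001(✓)  11011(✓)  11100(✓)  11101(✓)  11110(✓)
size-2^1 implicants → -0000(✓)  -0101  -1000(✓)  -1011  -1100(✓)  -1110(✓)  0-000(✓)  0-100(✓)  0-110(✓)  00-00(✓)  00-01(✓)  0000-(✓)  001-0(✓)  0010-(✓)  01-00(✓)  011-0(✓)  1-000(✓)  1-101  101-1  11-00(✓)  11-01(✓)  110-1  1100-(✓)  111-0(✓)  1110-(✓)
size-2^2 implicants → --000  -1-00  -11-0  0--00  0-1-0  00-0-  11-0-
Unchecked terms (primes): --000, -0101, -1-00, -1011, -11-0, 0--00, 0-1-0, 00-0-, 1-101, 101-1, 11-0-, 110-1

NONE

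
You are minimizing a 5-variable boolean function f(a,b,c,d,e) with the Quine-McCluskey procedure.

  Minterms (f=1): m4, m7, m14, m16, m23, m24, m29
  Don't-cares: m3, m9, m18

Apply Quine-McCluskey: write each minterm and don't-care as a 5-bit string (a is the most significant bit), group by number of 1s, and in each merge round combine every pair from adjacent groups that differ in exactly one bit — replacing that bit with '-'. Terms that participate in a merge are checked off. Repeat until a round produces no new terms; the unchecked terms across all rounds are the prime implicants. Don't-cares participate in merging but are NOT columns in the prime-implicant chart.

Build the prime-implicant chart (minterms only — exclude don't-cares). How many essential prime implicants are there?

5

[col 0] 00011*, 00100, 00111*, 01001, 01110, 10000*, 10010*, 10111*, 11000*, 11101
[col 1] -0111, 00-11, 1-000, 100-0
Prime implicants: -0111, 00-11, 00100, 01001, 01110, 1-000, 100-0, 11101
PI chart (minterm → PIs covering it):
  4 | 00100  (sole → essential)
  7 | -0111,00-11
  14 | 01110  (sole → essential)
  16 | 1-000,100-0
  23 | -0111  (sole → essential)
  24 | 1-000  (sole → essential)
  29 | 11101  (sole → essential)
Essential prime implicants: -0111, 00100, 01110, 1-000, 11101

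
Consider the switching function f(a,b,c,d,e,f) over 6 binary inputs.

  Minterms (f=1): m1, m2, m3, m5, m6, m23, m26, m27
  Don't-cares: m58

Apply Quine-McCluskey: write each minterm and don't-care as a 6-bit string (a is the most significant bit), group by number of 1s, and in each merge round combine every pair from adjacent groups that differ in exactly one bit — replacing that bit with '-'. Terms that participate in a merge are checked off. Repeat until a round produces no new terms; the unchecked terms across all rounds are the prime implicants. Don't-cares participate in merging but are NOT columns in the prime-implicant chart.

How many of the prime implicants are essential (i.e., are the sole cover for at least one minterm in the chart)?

Round 0: 000001✓ 000010✓ 000011✓ 000101✓ 000110✓ 010111 011010✓ 011011✓ 111010✓
Round 1: -11010 000-01 000-10 0000-1 00001- 01101-
PIs = {-11010, 000-01, 000-10, 0000-1, 00001-, 010111, 01101-}
Coverage chart:
  m1: 000-01,0000-1
  m2: 000-10,00001-
  m3: 0000-1,00001-
  m5: 000-01 ←essential
  m6: 000-10 ←essential
  m23: 010111 ←essential
  m26: -11010,01101-
  m27: 01101- ←essential
Essential: 000-01, 000-10, 010111, 01101-

4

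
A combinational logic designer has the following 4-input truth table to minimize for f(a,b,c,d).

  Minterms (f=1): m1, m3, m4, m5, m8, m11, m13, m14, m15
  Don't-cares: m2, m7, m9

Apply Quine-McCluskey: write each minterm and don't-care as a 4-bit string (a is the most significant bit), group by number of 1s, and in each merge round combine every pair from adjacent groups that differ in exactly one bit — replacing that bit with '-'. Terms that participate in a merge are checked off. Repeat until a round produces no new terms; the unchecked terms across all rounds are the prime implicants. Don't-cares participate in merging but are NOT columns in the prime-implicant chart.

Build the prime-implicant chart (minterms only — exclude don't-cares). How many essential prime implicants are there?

4

Round 0: 0001✓ 0010✓ 0011✓ 0100✓ 0101✓ 0111✓ 1000✓ 1001✓ 1011✓ 1101✓ 1110✓ 1111✓
Round 1: -001✓ -011✓ -101✓ -111✓ 0-01✓ 0-11✓ 00-1✓ 001- 01-1✓ 010- 1-01✓ 1-11✓ 10-1✓ 100- 11-1✓ 111-
Round 2: --01✓ --11✓ -0-1✓ -1-1✓ 0--1✓ 1--1✓
Round 3: ---1
PIs = {---1, 001-, 010-, 100-, 111-}
Coverage chart:
  m1: ---1 ←essential
  m3: ---1,001-
  m4: 010- ←essential
  m5: ---1,010-
  m8: 100- ←essential
  m11: ---1 ←essential
  m13: ---1 ←essential
  m14: 111- ←essential
  m15: ---1,111-
Essential: ---1, 010-, 100-, 111-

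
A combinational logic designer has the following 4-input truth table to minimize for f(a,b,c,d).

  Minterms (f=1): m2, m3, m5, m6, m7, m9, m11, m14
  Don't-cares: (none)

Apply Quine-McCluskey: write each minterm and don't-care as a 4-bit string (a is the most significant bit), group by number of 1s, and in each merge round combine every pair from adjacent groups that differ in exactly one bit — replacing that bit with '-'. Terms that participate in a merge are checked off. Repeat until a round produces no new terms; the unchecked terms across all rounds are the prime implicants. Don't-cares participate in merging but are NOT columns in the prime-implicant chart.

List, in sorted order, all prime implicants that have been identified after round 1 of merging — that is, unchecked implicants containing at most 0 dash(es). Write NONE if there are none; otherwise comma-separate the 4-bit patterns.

Round 0: 0010✓ 0011✓ 0101✓ 0110✓ 0111✓ 1001✓ 1011✓ 1110✓
Round 1: -011 -110 0-10✓ 0-11✓ 001-✓ 01-1 011-✓ 10-1
Round 2: 0-1-
PIs = {-011, -110, 0-1-, 01-1, 10-1}

NONE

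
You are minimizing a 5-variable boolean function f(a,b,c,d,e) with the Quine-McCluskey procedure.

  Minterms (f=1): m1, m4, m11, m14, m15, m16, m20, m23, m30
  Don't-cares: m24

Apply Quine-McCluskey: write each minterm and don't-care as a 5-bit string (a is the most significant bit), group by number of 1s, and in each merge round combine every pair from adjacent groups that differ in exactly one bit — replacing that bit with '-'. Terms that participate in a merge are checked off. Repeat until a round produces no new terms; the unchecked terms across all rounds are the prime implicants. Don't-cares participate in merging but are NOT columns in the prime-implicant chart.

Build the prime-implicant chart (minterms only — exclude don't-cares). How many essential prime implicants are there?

5

Round 0: 00001 00100✓ 01011✓ 01110✓ 01111✓ 10000✓ 10100✓ 10111 11000✓ 11110✓
Round 1: -0100 -1110 01-11 0111- 1-000 10-00
PIs = {-0100, -1110, 00001, 01-11, 0111-, 1-000, 10-00, 10111}
Coverage chart:
  m1: 00001 ←essential
  m4: -0100 ←essential
  m11: 01-11 ←essential
  m14: -1110,0111-
  m15: 01-11,0111-
  m16: 1-000,10-00
  m20: -0100,10-00
  m23: 10111 ←essential
  m30: -1110 ←essential
Essential: -0100, -1110, 00001, 01-11, 10111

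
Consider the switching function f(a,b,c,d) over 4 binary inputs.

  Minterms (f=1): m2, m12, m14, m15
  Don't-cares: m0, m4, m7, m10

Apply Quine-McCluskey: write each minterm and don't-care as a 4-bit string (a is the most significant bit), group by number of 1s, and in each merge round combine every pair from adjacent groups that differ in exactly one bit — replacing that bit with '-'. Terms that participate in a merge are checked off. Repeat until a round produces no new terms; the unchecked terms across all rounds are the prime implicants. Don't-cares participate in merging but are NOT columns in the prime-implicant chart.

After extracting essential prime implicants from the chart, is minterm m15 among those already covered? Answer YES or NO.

NO

size-2^0 implicants → 0000(✓)  0010(✓)  0100(✓)  0111(✓)  1010(✓)  1100(✓)  1110(✓)  1111(✓)
size-2^1 implicants → -010  -100  -111  0-00  00-0  1-10  11-0  111-
Unchecked terms (primes): -010, -100, -111, 0-00, 00-0, 1-10, 11-0, 111-
Minterm coverage:
  m2 ⊆ -010,00-0
  m12 ⊆ -100,11-0
  m14 ⊆ 1-10,11-0,111-
  m15 ⊆ -111,111-
(no essential prime implicants)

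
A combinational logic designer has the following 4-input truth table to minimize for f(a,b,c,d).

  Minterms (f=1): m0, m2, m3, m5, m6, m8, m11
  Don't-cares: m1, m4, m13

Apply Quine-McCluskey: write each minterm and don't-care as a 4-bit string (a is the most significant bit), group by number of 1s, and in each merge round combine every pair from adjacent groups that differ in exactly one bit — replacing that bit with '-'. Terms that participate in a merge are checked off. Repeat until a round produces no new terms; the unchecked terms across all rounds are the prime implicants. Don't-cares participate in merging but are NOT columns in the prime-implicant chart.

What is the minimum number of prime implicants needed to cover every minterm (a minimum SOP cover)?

[col 0] 0000*, 0001*, 0010*, 0011*, 0100*, 0101*, 0110*, 1000*, 1011*, 1101*
[col 1] -000, -011, -101, 0-00*, 0-01*, 0-10*, 00-0*, 00-1*, 000-*, 001-*, 01-0*, 010-*
[col 2] 0--0, 0-0-, 00--
Prime implicants: -000, -011, -101, 0--0, 0-0-, 00--
PI chart (minterm → PIs covering it):
  0 | -000,0--0,0-0-,00--
  2 | 0--0,00--
  3 | -011,00--
  5 | -101,0-0-
  6 | 0--0  (sole → essential)
  8 | -000  (sole → essential)
  11 | -011  (sole → essential)
Essential prime implicants: -000, -011, 0--0
Petrick residual → -101
Minimum SOP uses 4 PIs: b'c'd' + b'cd + bc'd + a'd'

4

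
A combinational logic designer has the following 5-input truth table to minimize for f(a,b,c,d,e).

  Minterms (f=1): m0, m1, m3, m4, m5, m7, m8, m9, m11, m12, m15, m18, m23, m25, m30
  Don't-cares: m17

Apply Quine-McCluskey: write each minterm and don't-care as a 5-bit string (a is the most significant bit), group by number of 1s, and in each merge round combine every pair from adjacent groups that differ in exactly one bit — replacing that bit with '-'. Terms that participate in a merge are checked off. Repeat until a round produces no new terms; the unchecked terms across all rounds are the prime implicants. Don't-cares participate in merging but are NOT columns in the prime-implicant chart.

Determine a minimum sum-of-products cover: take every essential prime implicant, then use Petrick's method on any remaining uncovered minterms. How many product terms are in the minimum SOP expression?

7

size-2^0 implicants → 00000(✓)  00001(✓)  00011(✓)  00100(✓)  00101(✓)  00111(✓)  01000(✓)  01001(✓)  01011(✓)  01100(✓)  01111(✓)  10001(✓)  10010  10111(✓)  11001(✓)  11110
size-2^1 implicants → -0001(✓)  -0111  -1001(✓)  0-000(✓)  0-001(✓)  0-011(✓)  0-100(✓)  0-111(✓)  00-00(✓)  00-01(✓)  00-11(✓)  000-1(✓)  0000-(✓)  001-1(✓)  0010-(✓)  01-00(✓)  01-11(✓)  010-1(✓)  0100-(✓)  1-001(✓)
size-2^2 implicants → --001  0--00  0--11  0-0-1  0-00-  00--1  00-0-
Unchecked terms (primes): --001, -0111, 0--00, 0--11, 0-0-1, 0-00-, 00--1, 00-0-, 10010, 11110
Minterm coverage:
  m0 ⊆ 0--00,0-00-,00-0-
  m1 ⊆ --001,0-0-1,0-00-,00--1,00-0-
  m3 ⊆ 0--11,0-0-1,00--1
  m4 ⊆ 0--00,00-0-
  m5 ⊆ 00--1,00-0-
  m7 ⊆ -0111,0--11,00--1
  m8 ⊆ 0--00,0-00-
  m9 ⊆ --001,0-0-1,0-00-
  m11 ⊆ 0--11,0-0-1
  m12 ⊆ 0--00 [E]
  m15 ⊆ 0--11 [E]
  m18 ⊆ 10010 [E]
  m23 ⊆ -0111 [E]
  m25 ⊆ --001 [E]
  m30 ⊆ 11110 [E]
E = {--001, -0111, 0--00, 0--11, 10010, 11110}
Petrick residual → 00--1
Cover = c'd'e + b'cde + a'd'e' + a'de + a'b'e + ab'c'de' + abcde'  |cover|=7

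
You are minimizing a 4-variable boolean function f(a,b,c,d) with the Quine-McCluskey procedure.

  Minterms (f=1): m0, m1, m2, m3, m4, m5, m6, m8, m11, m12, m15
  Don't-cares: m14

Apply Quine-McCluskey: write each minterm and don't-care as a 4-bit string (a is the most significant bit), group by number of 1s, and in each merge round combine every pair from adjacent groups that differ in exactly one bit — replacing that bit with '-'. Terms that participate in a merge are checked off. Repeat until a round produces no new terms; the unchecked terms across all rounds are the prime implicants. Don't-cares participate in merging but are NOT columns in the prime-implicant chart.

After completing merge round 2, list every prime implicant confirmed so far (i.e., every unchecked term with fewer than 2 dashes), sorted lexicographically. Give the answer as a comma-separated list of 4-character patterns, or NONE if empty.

-011, 1-11, 111-

size-2^0 implicants → 0000(✓)  0001(✓)  0010(✓)  0011(✓)  0100(✓)  0101(✓)  0110(✓)  1000(✓)  1011(✓)  1100(✓)  1110(✓)  1111(✓)
size-2^1 implicants → -000(✓)  -011  -100(✓)  -110(✓)  0-00(✓)  0-01(✓)  0-10(✓)  00-0(✓)  00-1(✓)  000-(✓)  001-(✓)  01-0(✓)  010-(✓)  1-00(✓)  1-11  11-0(✓)  111-
size-2^2 implicants → --00  -1-0  0--0  0-0-  00--
Unchecked terms (primes): --00, -011, -1-0, 0--0, 0-0-, 00--, 1-11, 111-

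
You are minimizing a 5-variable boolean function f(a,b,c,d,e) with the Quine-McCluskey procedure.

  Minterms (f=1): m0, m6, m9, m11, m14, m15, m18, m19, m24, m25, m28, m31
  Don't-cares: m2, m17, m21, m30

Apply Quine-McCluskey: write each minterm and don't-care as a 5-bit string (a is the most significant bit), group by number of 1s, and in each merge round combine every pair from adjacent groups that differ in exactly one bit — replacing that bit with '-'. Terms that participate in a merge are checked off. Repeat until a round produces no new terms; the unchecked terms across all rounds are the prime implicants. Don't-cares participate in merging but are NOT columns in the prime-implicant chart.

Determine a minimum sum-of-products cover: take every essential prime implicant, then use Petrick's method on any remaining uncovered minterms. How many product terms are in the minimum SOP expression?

Round 0: 00000✓ 00010✓ 00110✓ 01001✓ 01011✓ 01110✓ 01111✓ 10001✓ 10010✓ 10011✓ 10101✓ 11000✓ 11001✓ 11100✓ 11110✓ 11111✓
Round 1: -0010 -1001 -1110✓ -1111✓ 0-110 00-10 000-0 01-11 010-1 0111-✓ 1-001 10-01 100-1 1001- 11-00 1100- 111-0 1111-✓
Round 2: -111-
PIs = {-0010, -1001, -111-, 0-110, 00-10, 000-0, 01-11, 010-1, 1-001, 10-01, 100-1, 1001-, 11-00, 1100-, 111-0}
Coverage chart:
  m0: 000-0 ←essential
  m6: 0-110,00-10
  m9: -1001,010-1
  m11: 01-11,010-1
  m14: -111-,0-110
  m15: -111-,01-11
  m18: -0010,1001-
  m19: 100-1,1001-
  m24: 11-00,1100-
  m25: -1001,1-001,1100-
  m28: 11-00,111-0
  m31: -111- ←essential
Essential: -111-, 000-0
Petrick residual → -1001, 0-110, 01-11, 1001-, 11-00
Min cover (7 terms): bc'd'e + bcd + a'cde' + a'b'c'e' + a'bde + ab'c'd + abd'e'

7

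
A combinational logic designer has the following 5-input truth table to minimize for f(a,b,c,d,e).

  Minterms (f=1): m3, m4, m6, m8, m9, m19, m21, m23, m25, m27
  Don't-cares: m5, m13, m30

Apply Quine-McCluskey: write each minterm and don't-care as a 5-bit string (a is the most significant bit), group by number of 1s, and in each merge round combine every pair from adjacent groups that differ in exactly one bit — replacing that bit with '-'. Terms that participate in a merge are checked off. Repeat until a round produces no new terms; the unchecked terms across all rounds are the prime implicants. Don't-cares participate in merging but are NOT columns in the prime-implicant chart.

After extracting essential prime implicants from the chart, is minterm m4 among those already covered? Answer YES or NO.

YES

[col 0] 00011*, 00100*, 00101*, 00110*, 01000*, 01001*, 01101*, 10011*, 10101*, 10111*, 11001*, 11011*, 11110
[col 1] -0011, -0101, -1001, 0-101, 001-0, 0010-, 01-01, 0100-, 1-011, 10-11, 101-1, 110-1
Prime implicants: -0011, -0101, -1001, 0-101, 001-0, 0010-, 01-01, 0100-, 1-011, 10-11, 101-1, 110-1, 11110
PI chart (minterm → PIs covering it):
  3 | -0011  (sole → essential)
  4 | 001-0,0010-
  6 | 001-0  (sole → essential)
  8 | 0100-  (sole → essential)
  9 | -1001,01-01,0100-
  19 | -0011,1-011,10-11
  21 | -0101,101-1
  23 | 10-11,101-1
  25 | -1001,110-1
  27 | 1-011,110-1
Essential prime implicants: -0011, 001-0, 0100-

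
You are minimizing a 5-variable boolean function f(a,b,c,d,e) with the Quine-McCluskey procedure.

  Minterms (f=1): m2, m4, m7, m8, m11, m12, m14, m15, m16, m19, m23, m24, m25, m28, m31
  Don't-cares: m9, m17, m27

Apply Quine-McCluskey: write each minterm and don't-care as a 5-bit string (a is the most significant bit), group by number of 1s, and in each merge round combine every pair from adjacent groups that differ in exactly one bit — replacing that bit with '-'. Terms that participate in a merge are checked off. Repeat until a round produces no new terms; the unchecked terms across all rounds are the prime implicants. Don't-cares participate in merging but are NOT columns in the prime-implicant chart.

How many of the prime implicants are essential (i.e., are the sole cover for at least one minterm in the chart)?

5

[col 0] 00010, 00100*, 00111*, 01000*, 01001*, 01011*, 01100*, 01110*, 01111*, 10000*, 10001*, 10011*, 10111*, 11000*, 11001*, 11011*, 11100*, 11111*
[col 1] -0111*, -1000*, -1001*, -1011*, -1100*, -1111*, 0-100, 0-111*, 01-00*, 01-11*, 010-1*, 0100-*, 011-0, 0111-, 1-000*, 1-001*, 1-011*, 1-111*, 10-11*, 100-1*, 1000-*, 11-00*, 11-11*, 110-1*, 1100-*
[col 2] --111, -1-00, -1-11, -10-1, -100-, 1--11, 1-0-1, 1-00-
Prime implicants: --111, -1-00, -1-11, -10-1, -100-, 0-100, 00010, 011-0, 0111-, 1--11, 1-0-1, 1-00-
PI chart (minterm → PIs covering it):
  2 | 00010  (sole → essential)
  4 | 0-100  (sole → essential)
  7 | --111  (sole → essential)
  8 | -1-00,-100-
  11 | -1-11,-10-1
  12 | -1-00,0-100,011-0
  14 | 011-0,0111-
  15 | --111,-1-11,0111-
  16 | 1-00-  (sole → essential)
  19 | 1--11,1-0-1
  23 | --111,1--11
  24 | -1-00,-100-,1-00-
  25 | -10-1,-100-,1-0-1,1-00-
  28 | -1-00  (sole → essential)
  31 | --111,-1-11,1--11
Essential prime implicants: --111, -1-00, 0-100, 00010, 1-00-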